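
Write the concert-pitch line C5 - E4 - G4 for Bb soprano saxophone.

D5 F#4 A4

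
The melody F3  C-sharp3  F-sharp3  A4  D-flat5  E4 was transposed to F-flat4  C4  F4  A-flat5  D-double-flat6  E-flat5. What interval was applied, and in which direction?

From F3 to Fb4 is 8 letter names — an octave of some quality.
F3 to Fb4 is 11 semitones, which makes it a diminished octave; the second version is higher, so the direction is up.
Checking another pair — E4 → Eb5 — gives the same interval.

up a diminished octave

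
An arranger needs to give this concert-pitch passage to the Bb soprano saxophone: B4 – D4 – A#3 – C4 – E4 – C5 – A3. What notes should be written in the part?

C#5 E4 B#3 D4 F#4 D5 B3

The Bb soprano saxophone sounds a major second below written, so the written part must be a major second above concert — transpose each note up.
B4 gives C#5
D4 gives E4
A#3 gives B#3
C4 gives D4
E4 gives F#4
C5 gives D5
A3 gives B3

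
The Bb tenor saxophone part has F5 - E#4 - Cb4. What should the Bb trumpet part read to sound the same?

First find concert pitch: the Bb tenor saxophone sounds a major ninth below written, so F5 E#4 Cb4 sounds Eb4 D#3 Bbb2.
Then write for Bb trumpet: it sounds a major second below written, so the part must be a major second above concert.
Eb4 → F4
D#3 → E#3
Bbb2 → Cb3

F4 E#3 Cb3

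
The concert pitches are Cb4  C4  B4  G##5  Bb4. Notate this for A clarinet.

Ebb4 Eb4 D5 B#5 Db5

Written C4 sounds as A3 on the A clarinet, so concert pitches are written a minor third up.
Cb4 → Ebb4
C4 → Eb4
B4 → D5
G##5 → B#5
Bb4 → Db5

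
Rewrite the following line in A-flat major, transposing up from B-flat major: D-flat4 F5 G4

B-flat major to A-flat major up is a minor seventh, so every note moves up by that interval.
Db4 gives Cb5
F5 gives Eb6
G4 gives F5

Cb5 Eb6 F5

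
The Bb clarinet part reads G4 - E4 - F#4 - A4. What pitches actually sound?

F4 D4 E4 G4

Written C4 on the Bb clarinet sounds as Bb3, a major second lower; apply that shift to every note.
G4 becomes F4
E4 becomes D4
F#4 becomes E4
A4 becomes G4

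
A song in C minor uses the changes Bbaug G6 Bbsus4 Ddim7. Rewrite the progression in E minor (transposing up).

Daug B6 Dsus4 F#dim7

C minor up to E minor is a major third; each chord root moves by that interval while the quality stays the same.
Bbaug: root Bb up a major third → D, giving Daug.
G6: root G up a major third → B, giving B6.
Bbsus4: root Bb up a major third → D, giving Dsus4.
Ddim7: root D up a major third → F#, giving F#dim7.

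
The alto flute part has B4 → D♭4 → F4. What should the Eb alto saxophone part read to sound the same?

D#5 F4 A4

First find concert pitch: the alto flute sounds a perfect fourth below written, so B4 D♭4 F4 sounds F#4 Ab3 C4.
Then write for Eb alto saxophone: it sounds a major sixth below written, so the part must be a major sixth above concert.
F#4 → D#5
Ab3 → F4
C4 → A4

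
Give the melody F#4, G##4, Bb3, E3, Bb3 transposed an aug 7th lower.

F#4 down an augmented seventh is Gb3.
An augmented seventh down from G##4 gives A3.
An augmented seventh down from Bb3 gives Cbb3.
An augmented seventh down from E3 gives Fb2.
Bb3: a seventh down reaches C, and 12 semitones makes it Cbb3.

Gb3 A3 Cbb3 Fb2 Cbb3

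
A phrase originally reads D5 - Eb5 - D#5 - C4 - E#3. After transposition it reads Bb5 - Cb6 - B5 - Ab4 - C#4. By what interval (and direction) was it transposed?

From D5 to Bb5 is 6 letter names — a sixth of some quality.
D5 to Bb5 is 8 semitones, which makes it a minor sixth; the second version is higher, so the direction is up.
Checking another pair — E#3 → C#4 — gives the same interval.

up a minor sixth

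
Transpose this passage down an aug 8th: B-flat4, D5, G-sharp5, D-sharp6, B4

Bbb3 Db4 G4 D5 Bb3

Bb4 → Bbb3
D5 → Db4
G#5 → G4
D#6 → D5
B4 → Bb3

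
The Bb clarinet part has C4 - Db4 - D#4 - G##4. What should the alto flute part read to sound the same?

First find concert pitch: the Bb clarinet sounds a major second below written, so C4 Db4 D#4 G##4 sounds Bb3 Cb4 C#4 F##4.
Then write for alto flute: it sounds a perfect fourth below written, so the part must be a perfect fourth above concert.
Bb3 → Eb4
Cb4 → Fb4
C#4 → F#4
F##4 → B#4

Eb4 Fb4 F#4 B#4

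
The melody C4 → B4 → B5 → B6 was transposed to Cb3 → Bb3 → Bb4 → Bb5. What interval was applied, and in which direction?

down an augmented octave

From C4 to Cb3 is 8 letter names — an octave of some quality.
Cb3 to C4 is 13 semitones, which makes it an augmented octave; the second version is lower, so the direction is down.
Checking another pair — B6 → Bb5 — gives the same interval.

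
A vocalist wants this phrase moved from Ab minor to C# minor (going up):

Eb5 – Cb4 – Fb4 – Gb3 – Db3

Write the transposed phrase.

From Ab up to C# is an augmented third; apply that to each pitch.
Eb5 -> G#5
Cb4 -> E4
Fb4 -> A4
Gb3 -> B3
Db3 -> F#3

G#5 E4 A4 B3 F#3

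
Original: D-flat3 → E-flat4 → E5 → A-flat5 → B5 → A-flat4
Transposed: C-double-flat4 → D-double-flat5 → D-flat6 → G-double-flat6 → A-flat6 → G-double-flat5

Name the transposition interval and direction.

up a diminished seventh

Take the first pair: Db3 → Cbb4. D to C spans 7 letter names, so the interval is some kind of seventh.
Db3 to Cbb4 is 9 semitones, which makes it a diminished seventh; the second version is higher, so the direction is up.
Checking another pair — Ab4 → Gbb5 — gives the same interval.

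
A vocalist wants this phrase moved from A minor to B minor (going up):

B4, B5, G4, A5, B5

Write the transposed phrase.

From A up to B is a major second; apply that to each pitch.
B4 becomes C#5
B5 becomes C#6
G4 becomes A4
A5 becomes B5
B5 becomes C#6

C#5 C#6 A4 B5 C#6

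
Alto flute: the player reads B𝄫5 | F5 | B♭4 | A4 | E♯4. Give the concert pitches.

Fb5 C5 F4 E4 B#3

Written C4 on the alto flute sounds as G3, a perfect fourth lower; apply that shift to every note.
Bbb5 → Fb5
F5 → C5
Bb4 → F4
A4 → E4
E#4 → B#3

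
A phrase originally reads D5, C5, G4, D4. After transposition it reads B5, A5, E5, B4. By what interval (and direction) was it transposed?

Take the first pair: D5 → B5. D to B spans 6 letter names, so the interval is some kind of sixth.
D5 to B5 is 9 semitones, which makes it a major sixth; the second version is higher, so the direction is up.
Checking another pair — D4 → B4 — gives the same interval.

up a major sixth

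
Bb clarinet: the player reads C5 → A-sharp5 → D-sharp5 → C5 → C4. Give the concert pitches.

Bb4 G#5 C#5 Bb4 Bb3

The Bb clarinet sounds a major second below written, so transpose each written note down a major second.
C5 to Bb4
A#5 to G#5
D#5 to C#5
C5 to Bb4
C4 to Bb3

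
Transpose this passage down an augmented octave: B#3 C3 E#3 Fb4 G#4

B2 Cb2 E2 Fbb3 G3

B#3: an octave down reaches B, and 13 semitones makes it B2.
C3 down an augmented octave is Cb2.
E#3 down an augmented octave is E2.
An augmented octave down from Fb4 gives Fbb3.
G#4: an octave down reaches G, and 13 semitones makes it G3.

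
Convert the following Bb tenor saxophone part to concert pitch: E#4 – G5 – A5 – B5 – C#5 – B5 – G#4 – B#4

D#3 F4 G4 A4 B3 A4 F#3 A#3

Written C4 on the Bb tenor saxophone sounds as Bb2, a major ninth lower; apply that shift to every note.
E#4 becomes D#3
G5 becomes F4
A5 becomes G4
B5 becomes A4
C#5 becomes B3
B5 becomes A4
G#4 becomes F#3
B#4 becomes A#3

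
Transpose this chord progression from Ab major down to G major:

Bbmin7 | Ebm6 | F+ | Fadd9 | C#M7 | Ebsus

Amin7 Dm6 E+ Eadd9 B#M7 Dsus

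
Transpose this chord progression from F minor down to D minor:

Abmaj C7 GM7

Fmaj A7 EM7

F minor down to D minor is a minor third; each chord root moves by that interval while the quality stays the same.
Abmaj: root Ab down a minor third → F, giving Fmaj.
C7: root C down a minor third → A, giving A7.
GM7: root G down a minor third → E, giving EM7.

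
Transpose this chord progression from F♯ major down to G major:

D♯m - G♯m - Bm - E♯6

Em Am Cm F#6

F♯ major down to G major is a major seventh; each chord root moves by that interval while the quality stays the same.
D♯m: root D♯ down a major seventh → E, giving Em.
G♯m: root G♯ down a major seventh → A, giving Am.
Bm: root B down a major seventh → C, giving Cm.
E♯6: root E♯ down a major seventh → F#, giving F#6.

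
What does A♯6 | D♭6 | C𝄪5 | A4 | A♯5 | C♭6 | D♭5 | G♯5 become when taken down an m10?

F##5 Bb4 A##3 F#3 F##4 Ab4 Bb3 E#4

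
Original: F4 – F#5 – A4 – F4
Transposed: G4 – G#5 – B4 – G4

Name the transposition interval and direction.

up a major second

Take the first pair: F4 → G4. F to G spans 2 letter names, so the interval is some kind of second.
F4 to G4 is 2 semitones, which makes it a major second; the second version is higher, so the direction is up.
Checking another pair — F4 → G4 — gives the same interval.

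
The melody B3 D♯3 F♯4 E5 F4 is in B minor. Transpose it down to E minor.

B minor to E minor down is a perfect fifth, so every note moves down by that interval.
B3 -> E3
D#3 -> G#2
F#4 -> B3
E5 -> A4
F4 -> Bb3

E3 G#2 B3 A4 Bb3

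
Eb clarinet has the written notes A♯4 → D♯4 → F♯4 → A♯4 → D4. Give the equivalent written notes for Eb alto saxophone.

First find concert pitch: the Eb clarinet sounds a minor third above written, so A♯4 D♯4 F♯4 A♯4 D4 sounds C#5 F#4 A4 C#5 F4.
Then write for Eb alto saxophone: it sounds a major sixth below written, so the part must be a major sixth above concert.
C#5 → A#5
F#4 → D#5
A4 → F#5
C#5 → A#5
F4 → D5

A#5 D#5 F#5 A#5 D5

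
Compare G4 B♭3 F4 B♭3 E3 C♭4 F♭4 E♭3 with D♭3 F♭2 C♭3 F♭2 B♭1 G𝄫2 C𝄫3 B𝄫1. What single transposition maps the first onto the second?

down an augmented eleventh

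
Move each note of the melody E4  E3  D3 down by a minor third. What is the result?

C#4 C#3 B2

E4 becomes C#4
E3 becomes C#3
D3 becomes B2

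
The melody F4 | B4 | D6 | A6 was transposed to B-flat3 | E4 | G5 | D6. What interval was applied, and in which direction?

From F4 to Bb3 is 5 letter names — a fifth of some quality.
Bb3 to F4 is 7 semitones, which makes it a perfect fifth; the second version is lower, so the direction is down.
Checking another pair — A6 → D6 — gives the same interval.

down a perfect fifth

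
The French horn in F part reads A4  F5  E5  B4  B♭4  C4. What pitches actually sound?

Written C4 on the French horn in F sounds as F3, a perfect fifth lower; apply that shift to every note.
A4 to D4
F5 to Bb4
E5 to A4
B4 to E4
Bb4 to Eb4
C4 to F3

D4 Bb4 A4 E4 Eb4 F3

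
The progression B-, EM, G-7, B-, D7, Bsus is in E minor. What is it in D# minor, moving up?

A#- D#M F#-7 A#- C#7 A#sus

E minor up to D# minor is a major seventh; each chord root moves by that interval while the quality stays the same.
B-: root B up a major seventh → A#, giving A#-.
EM: root E up a major seventh → D#, giving D#M.
G-7: root G up a major seventh → F#, giving F#-7.
B-: root B up a major seventh → A#, giving A#-.
D7: root D up a major seventh → C#, giving C#7.
Bsus: root B up a major seventh → A#, giving A#sus.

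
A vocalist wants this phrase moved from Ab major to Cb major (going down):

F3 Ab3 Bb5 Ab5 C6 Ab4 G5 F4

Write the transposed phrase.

From Ab down to Cb is a major sixth; apply that to each pitch.
F3 gives Ab2
Ab3 gives Cb3
Bb5 gives Db5
Ab5 gives Cb5
C6 gives Eb5
Ab4 gives Cb4
G5 gives Bb4
F4 gives Ab3

Ab2 Cb3 Db5 Cb5 Eb5 Cb4 Bb4 Ab3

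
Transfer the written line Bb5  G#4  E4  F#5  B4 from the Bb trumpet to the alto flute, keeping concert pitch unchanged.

Db6 B4 G4 A5 D5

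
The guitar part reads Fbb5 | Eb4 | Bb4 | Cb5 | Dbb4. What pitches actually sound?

Written C4 on the guitar sounds as C3, a perfect octave lower; apply that shift to every note.
Fbb5 to Fbb4
Eb4 to Eb3
Bb4 to Bb3
Cb5 to Cb4
Dbb4 to Dbb3

Fbb4 Eb3 Bb3 Cb4 Dbb3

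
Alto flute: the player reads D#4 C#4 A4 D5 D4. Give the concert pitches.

A#3 G#3 E4 A4 A3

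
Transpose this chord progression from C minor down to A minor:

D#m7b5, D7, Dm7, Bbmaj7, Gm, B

C minor down to A minor is a minor third; each chord root moves by that interval while the quality stays the same.
D#m7b5: root D# down a minor third → B#, giving B#m7b5.
D7: root D down a minor third → B, giving B7.
Dm7: root D down a minor third → B, giving Bm7.
Bbmaj7: root Bb down a minor third → G, giving Gmaj7.
Gm: root G down a minor third → E, giving Em.
B: root B down a minor third → G#, giving G#.

B#m7b5 B7 Bm7 Gmaj7 Em G#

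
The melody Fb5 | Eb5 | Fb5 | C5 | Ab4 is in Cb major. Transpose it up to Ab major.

Cb major to Ab major up is a major sixth, so every note moves up by that interval.
Fb5 -> Db6
Eb5 -> C6
Fb5 -> Db6
C5 -> A5
Ab4 -> F5

Db6 C6 Db6 A5 F5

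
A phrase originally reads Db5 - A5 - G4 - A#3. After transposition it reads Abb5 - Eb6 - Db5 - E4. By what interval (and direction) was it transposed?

up a diminished fifth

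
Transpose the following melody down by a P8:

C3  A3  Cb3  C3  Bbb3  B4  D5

C3 to C2
A3 to A2
Cb3 to Cb2
C3 to C2
Bbb3 to Bbb2
B4 to B3
D5 to D4

C2 A2 Cb2 C2 Bbb2 B3 D4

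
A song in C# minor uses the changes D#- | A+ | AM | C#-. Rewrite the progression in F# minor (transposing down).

G#- D+ DM F#-

C# minor down to F# minor is a perfect fifth; each chord root moves by that interval while the quality stays the same.
D#-: root D# down a perfect fifth → G#, giving G#-.
A+: root A down a perfect fifth → D, giving D+.
AM: root A down a perfect fifth → D, giving DM.
C#-: root C# down a perfect fifth → F#, giving F#-.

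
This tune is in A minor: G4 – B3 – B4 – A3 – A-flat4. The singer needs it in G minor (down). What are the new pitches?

A minor to G minor down is a major second, so every note moves down by that interval.
G4 -> F4
B3 -> A3
B4 -> A4
A3 -> G3
Ab4 -> Gb4

F4 A3 A4 G3 Gb4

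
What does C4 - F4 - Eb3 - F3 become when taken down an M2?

C4 -> Bb3
F4 -> Eb4
Eb3 -> Db3
F3 -> Eb3

Bb3 Eb4 Db3 Eb3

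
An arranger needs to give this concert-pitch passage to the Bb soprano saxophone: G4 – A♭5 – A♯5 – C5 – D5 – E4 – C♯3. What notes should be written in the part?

The Bb soprano saxophone sounds a major second below written, so the written part must be a major second above concert — transpose each note up.
G4 gives A4
Ab5 gives Bb5
A#5 gives B#5
C5 gives D5
D5 gives E5
E4 gives F#4
C#3 gives D#3

A4 Bb5 B#5 D5 E5 F#4 D#3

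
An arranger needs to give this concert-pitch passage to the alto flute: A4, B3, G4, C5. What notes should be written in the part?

D5 E4 C5 F5

Written C4 sounds as G3 on the alto flute, so concert pitches are written a perfect fourth up.
A4 -> D5
B3 -> E4
G4 -> C5
C5 -> F5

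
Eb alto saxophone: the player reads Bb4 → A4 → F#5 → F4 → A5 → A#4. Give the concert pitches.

Db4 C4 A4 Ab3 C5 C#4

The Eb alto saxophone sounds a major sixth below written, so transpose each written note down a major sixth.
Bb4 gives Db4
A4 gives C4
F#5 gives A4
F4 gives Ab3
A5 gives C5
A#4 gives C#4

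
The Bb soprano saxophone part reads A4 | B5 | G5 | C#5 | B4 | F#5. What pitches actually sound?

G4 A5 F5 B4 A4 E5

Written C4 on the Bb soprano saxophone sounds as Bb3, a major second lower; apply that shift to every note.
A4 -> G4
B5 -> A5
G5 -> F5
C#5 -> B4
B4 -> A4
F#5 -> E5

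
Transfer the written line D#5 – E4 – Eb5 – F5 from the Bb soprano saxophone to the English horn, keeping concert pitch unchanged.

First find concert pitch: the Bb soprano saxophone sounds a major second below written, so D#5 E4 Eb5 F5 sounds C#5 D4 Db5 Eb5.
Then write for English horn: it sounds a perfect fifth below written, so the part must be a perfect fifth above concert.
C#5 → G#5
D4 → A4
Db5 → Ab5
Eb5 → Bb5

G#5 A4 Ab5 Bb5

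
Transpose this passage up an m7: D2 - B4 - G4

D2 up a minor seventh is C3.
A minor seventh up from B4 gives A5.
G4 up a minor seventh is F5.

C3 A5 F5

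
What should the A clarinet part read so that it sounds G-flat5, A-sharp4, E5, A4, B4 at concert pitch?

Bbb5 C#5 G5 C5 D5

The A clarinet sounds a minor third below written, so the written part must be a minor third above concert — transpose each note up.
Gb5 to Bbb5
A#4 to C#5
E5 to G5
A4 to C5
B4 to D5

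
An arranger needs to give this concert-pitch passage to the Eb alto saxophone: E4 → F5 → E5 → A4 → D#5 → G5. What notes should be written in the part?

C#5 D6 C#6 F#5 B#5 E6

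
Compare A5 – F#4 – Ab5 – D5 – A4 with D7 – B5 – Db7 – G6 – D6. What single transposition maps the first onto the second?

up a perfect eleventh

From A5 to D7 is 11 letter names — an eleventh of some quality.
A5 to D7 is 17 semitones, which makes it a perfect eleventh; the second version is higher, so the direction is up.
Checking another pair — A4 → D6 — gives the same interval.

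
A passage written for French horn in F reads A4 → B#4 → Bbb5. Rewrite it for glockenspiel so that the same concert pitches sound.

D2 E#2 Ebb3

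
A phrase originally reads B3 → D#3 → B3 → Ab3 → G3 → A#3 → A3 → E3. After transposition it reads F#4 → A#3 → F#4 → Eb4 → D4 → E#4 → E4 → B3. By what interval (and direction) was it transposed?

up a perfect fifth

Take the first pair: B3 → F#4. B to F spans 5 letter names, so the interval is some kind of fifth.
B3 to F#4 is 7 semitones, which makes it a perfect fifth; the second version is higher, so the direction is up.
Checking another pair — E3 → B3 — gives the same interval.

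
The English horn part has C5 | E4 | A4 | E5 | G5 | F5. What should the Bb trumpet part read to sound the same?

G4 B3 E4 B4 D5 C5

First find concert pitch: the English horn sounds a perfect fifth below written, so C5 E4 A4 E5 G5 F5 sounds F4 A3 D4 A4 C5 Bb4.
Then write for Bb trumpet: it sounds a major second below written, so the part must be a major second above concert.
F4 → G4
A3 → B3
D4 → E4
A4 → B4
C5 → D5
Bb4 → C5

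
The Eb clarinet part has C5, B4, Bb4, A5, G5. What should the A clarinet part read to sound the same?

Gb5 F5 Fb5 Eb6 Db6

First find concert pitch: the Eb clarinet sounds a minor third above written, so C5 B4 Bb4 A5 G5 sounds Eb5 D5 Db5 C6 Bb5.
Then write for A clarinet: it sounds a minor third below written, so the part must be a minor third above concert.
Eb5 → Gb5
D5 → F5
Db5 → Fb5
C6 → Eb6
Bb5 → Db6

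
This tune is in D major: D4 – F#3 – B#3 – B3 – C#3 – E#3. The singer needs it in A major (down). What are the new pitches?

A3 C#3 F##3 F#3 G#2 B#2

D major to A major down is a perfect fourth, so every note moves down by that interval.
D4 -> A3
F#3 -> C#3
B#3 -> F##3
B3 -> F#3
C#3 -> G#2
E#3 -> B#2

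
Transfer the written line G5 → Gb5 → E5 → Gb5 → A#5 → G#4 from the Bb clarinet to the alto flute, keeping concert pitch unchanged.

Bb5 Bbb5 G5 Bbb5 C#6 B4

First find concert pitch: the Bb clarinet sounds a major second below written, so G5 Gb5 E5 Gb5 A#5 G#4 sounds F5 Fb5 D5 Fb5 G#5 F#4.
Then write for alto flute: it sounds a perfect fourth below written, so the part must be a perfect fourth above concert.
F5 → Bb5
Fb5 → Bbb5
D5 → G5
Fb5 → Bbb5
G#5 → C#6
F#4 → B4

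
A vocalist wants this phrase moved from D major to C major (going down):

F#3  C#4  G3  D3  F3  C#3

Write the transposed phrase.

E3 B3 F3 C3 Eb3 B2

D major to C major down is a major second, so every note moves down by that interval.
F#3 to E3
C#4 to B3
G3 to F3
D3 to C3
F3 to Eb3
C#3 to B2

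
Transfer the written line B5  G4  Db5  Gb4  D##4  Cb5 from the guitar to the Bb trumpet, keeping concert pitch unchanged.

First find concert pitch: the guitar sounds a perfect octave below written, so B5 G4 Db5 Gb4 D##4 Cb5 sounds B4 G3 Db4 Gb3 D##3 Cb4.
Then write for Bb trumpet: it sounds a major second below written, so the part must be a major second above concert.
B4 → C#5
G3 → A3
Db4 → Eb4
Gb3 → Ab3
D##3 → E##3
Cb4 → Db4

C#5 A3 Eb4 Ab3 E##3 Db4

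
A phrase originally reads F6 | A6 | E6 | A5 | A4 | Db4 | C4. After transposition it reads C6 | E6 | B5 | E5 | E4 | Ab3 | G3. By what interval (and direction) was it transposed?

down a perfect fourth

From F6 to C6 is 4 letter names — a fourth of some quality.
C6 to F6 is 5 semitones, which makes it a perfect fourth; the second version is lower, so the direction is down.
Checking another pair — C4 → G3 — gives the same interval.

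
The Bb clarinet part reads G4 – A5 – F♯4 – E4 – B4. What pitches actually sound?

Written C4 on the Bb clarinet sounds as Bb3, a major second lower; apply that shift to every note.
G4 gives F4
A5 gives G5
F#4 gives E4
E4 gives D4
B4 gives A4

F4 G5 E4 D4 A4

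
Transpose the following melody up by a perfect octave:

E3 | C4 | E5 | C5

E4 C5 E6 C6

E3 -> E4
C4 -> C5
E5 -> E6
C5 -> C6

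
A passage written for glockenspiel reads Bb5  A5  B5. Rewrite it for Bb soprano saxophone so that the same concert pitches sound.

First find concert pitch: the glockenspiel sounds a perfect fifteenth above written, so Bb5 A5 B5 sounds Bb7 A7 B7.
Then write for Bb soprano saxophone: it sounds a major second below written, so the part must be a major second above concert.
Bb7 → C8
A7 → B7
B7 → C#8

C8 B7 C#8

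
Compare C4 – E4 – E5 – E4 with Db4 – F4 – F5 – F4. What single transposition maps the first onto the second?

Take the first pair: C4 → Db4. C to D spans 2 letter names, so the interval is some kind of second.
C4 to Db4 is 1 semitone, which makes it a minor second; the second version is higher, so the direction is up.
Checking another pair — E4 → F4 — gives the same interval.

up a minor second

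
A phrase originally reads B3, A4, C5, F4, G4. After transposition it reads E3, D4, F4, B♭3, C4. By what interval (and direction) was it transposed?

down a perfect fifth

From B3 to E3 is 5 letter names — a fifth of some quality.
E3 to B3 is 7 semitones, which makes it a perfect fifth; the second version is lower, so the direction is down.
Checking another pair — G4 → C4 — gives the same interval.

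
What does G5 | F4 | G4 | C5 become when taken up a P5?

A perfect fifth up from G5 gives D6.
F4: a fifth up reaches C, and 7 semitones makes it C5.
A perfect fifth up from G4 gives D5.
A perfect fifth up from C5 gives G5.

D6 C5 D5 G5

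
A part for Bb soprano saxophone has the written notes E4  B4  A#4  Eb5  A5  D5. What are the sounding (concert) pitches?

D4 A4 G#4 Db5 G5 C5

The Bb soprano saxophone sounds a major second below written, so transpose each written note down a major second.
E4 -> D4
B4 -> A4
A#4 -> G#4
Eb5 -> Db5
A5 -> G5
D5 -> C5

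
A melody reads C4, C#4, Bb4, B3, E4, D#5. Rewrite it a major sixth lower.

Eb3 E3 Db4 D3 G3 F#4

C4: a sixth down reaches E, and 9 semitones makes it Eb3.
A major sixth down from C#4 gives E3.
Bb4: a sixth down reaches D, and 9 semitones makes it Db4.
B3: a sixth down reaches D, and 9 semitones makes it D3.
E4 down a major sixth is G3.
D#5 down a major sixth is F#4.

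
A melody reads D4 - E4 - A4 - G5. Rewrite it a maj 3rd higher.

F#4 G#4 C#5 B5

D4 up a major third is F#4.
A major third up from E4 gives G#4.
A major third up from A4 gives C#5.
A major third up from G5 gives B5.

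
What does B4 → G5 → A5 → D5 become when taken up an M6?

B4 -> G#5
G5 -> E6
A5 -> F#6
D5 -> B5

G#5 E6 F#6 B5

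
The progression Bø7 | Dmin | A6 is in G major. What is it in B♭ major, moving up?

Dø7 Fmin C6

G major up to B♭ major is a minor third; each chord root moves by that interval while the quality stays the same.
Bø7: root B up a minor third → D, giving Dø7.
Dmin: root D up a minor third → F, giving Fmin.
A6: root A up a minor third → C, giving C6.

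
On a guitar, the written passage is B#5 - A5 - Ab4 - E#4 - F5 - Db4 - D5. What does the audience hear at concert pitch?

B#4 A4 Ab3 E#3 F4 Db3 D4

The guitar sounds a perfect octave below written, so transpose each written note down a perfect octave.
B#5 gives B#4
A5 gives A4
Ab4 gives Ab3
E#4 gives E#3
F5 gives F4
Db4 gives Db3
D5 gives D4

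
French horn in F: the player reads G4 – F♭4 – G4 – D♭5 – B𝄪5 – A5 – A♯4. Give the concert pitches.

Written C4 on the French horn in F sounds as F3, a perfect fifth lower; apply that shift to every note.
G4 → C4
Fb4 → Bbb3
G4 → C4
Db5 → Gb4
B##5 → E##5
A5 → D5
A#4 → D#4

C4 Bbb3 C4 Gb4 E##5 D5 D#4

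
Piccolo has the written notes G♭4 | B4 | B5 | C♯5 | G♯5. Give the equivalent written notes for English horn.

Db6 F#6 F#7 G#6 D#7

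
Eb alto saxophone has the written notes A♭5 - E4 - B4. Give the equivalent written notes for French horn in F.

Gb5 D4 A4

First find concert pitch: the Eb alto saxophone sounds a major sixth below written, so A♭5 E4 B4 sounds Cb5 G3 D4.
Then write for French horn in F: it sounds a perfect fifth below written, so the part must be a perfect fifth above concert.
Cb5 → Gb5
G3 → D4
D4 → A4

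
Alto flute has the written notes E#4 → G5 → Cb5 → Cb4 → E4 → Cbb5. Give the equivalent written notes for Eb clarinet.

First find concert pitch: the alto flute sounds a perfect fourth below written, so E#4 G5 Cb5 Cb4 E4 Cbb5 sounds B#3 D5 Gb4 Gb3 B3 Gbb4.
Then write for Eb clarinet: it sounds a minor third above written, so the part must be a minor third below concert.
B#3 → G##3
D5 → B4
Gb4 → Eb4
Gb3 → Eb3
B3 → G#3
Gbb4 → Ebb4

G##3 B4 Eb4 Eb3 G#3 Ebb4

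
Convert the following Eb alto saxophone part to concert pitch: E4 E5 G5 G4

The Eb alto saxophone sounds a major sixth below written, so transpose each written note down a major sixth.
E4 gives G3
E5 gives G4
G5 gives Bb4
G4 gives Bb3

G3 G4 Bb4 Bb3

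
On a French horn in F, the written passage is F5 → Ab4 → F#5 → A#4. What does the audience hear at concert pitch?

Bb4 Db4 B4 D#4

The French horn in F sounds a perfect fifth below written, so transpose each written note down a perfect fifth.
F5 -> Bb4
Ab4 -> Db4
F#5 -> B4
A#4 -> D#4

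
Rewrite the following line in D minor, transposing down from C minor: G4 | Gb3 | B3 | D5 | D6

A3 Ab2 C#3 E4 E5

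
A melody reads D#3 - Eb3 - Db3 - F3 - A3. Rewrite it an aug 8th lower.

D2 Ebb2 Dbb2 Fb2 Ab2

D#3 → D2
Eb3 → Ebb2
Db3 → Dbb2
F3 → Fb2
A3 → Ab2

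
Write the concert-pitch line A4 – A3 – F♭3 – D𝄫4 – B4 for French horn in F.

E5 E4 Cb4 Abb4 F#5

Written C4 sounds as F3 on the French horn in F, so concert pitches are written a perfect fifth up.
A4 → E5
A3 → E4
Fb3 → Cb4
Dbb4 → Abb4
B4 → F#5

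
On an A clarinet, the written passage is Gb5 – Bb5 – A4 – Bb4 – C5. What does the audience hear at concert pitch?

The A clarinet sounds a minor third below written, so transpose each written note down a minor third.
Gb5 -> Eb5
Bb5 -> G5
A4 -> F#4
Bb4 -> G4
C5 -> A4

Eb5 G5 F#4 G4 A4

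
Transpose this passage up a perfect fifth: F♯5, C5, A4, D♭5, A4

C#6 G5 E5 Ab5 E5

A perfect fifth up from F#5 gives C#6.
A perfect fifth up from C5 gives G5.
A4: a fifth up reaches E, and 7 semitones makes it E5.
Db5: a fifth up reaches A, and 7 semitones makes it Ab5.
A4: a fifth up reaches E, and 7 semitones makes it E5.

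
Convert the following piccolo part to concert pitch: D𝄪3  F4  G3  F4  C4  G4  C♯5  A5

D##4 F5 G4 F5 C5 G5 C#6 A6

The piccolo sounds a perfect octave above written, so transpose each written note up a perfect octave.
D##3 becomes D##4
F4 becomes F5
G3 becomes G4
F4 becomes F5
C4 becomes C5
G4 becomes G5
C#5 becomes C#6
A5 becomes A6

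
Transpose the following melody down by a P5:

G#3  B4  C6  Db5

G#3: a fifth down reaches C, and 7 semitones makes it C#3.
B4 down a perfect fifth is E4.
C6 down a perfect fifth is F5.
Db5 down a perfect fifth is Gb4.

C#3 E4 F5 Gb4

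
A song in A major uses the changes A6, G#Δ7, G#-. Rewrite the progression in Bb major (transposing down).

Bb6 AΔ7 A-

A major down to Bb major is a major seventh; each chord root moves by that interval while the quality stays the same.
A6: root A down a major seventh → Bb, giving Bb6.
G#Δ7: root G# down a major seventh → A, giving AΔ7.
G#-: root G# down a major seventh → A, giving A-.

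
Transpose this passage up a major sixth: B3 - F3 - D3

B3 → G#4
F3 → D4
D3 → B3

G#4 D4 B3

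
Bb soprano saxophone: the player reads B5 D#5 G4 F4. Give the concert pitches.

A5 C#5 F4 Eb4

The Bb soprano saxophone sounds a major second below written, so transpose each written note down a major second.
B5 -> A5
D#5 -> C#5
G4 -> F4
F4 -> Eb4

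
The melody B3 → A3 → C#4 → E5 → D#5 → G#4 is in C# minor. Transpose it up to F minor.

Eb4 Db4 F4 Ab5 G5 C5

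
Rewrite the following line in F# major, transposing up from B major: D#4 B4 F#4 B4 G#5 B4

A#4 F#5 C#5 F#5 D#6 F#5

B major to F# major up is a perfect fifth, so every note moves up by that interval.
D#4 → A#4
B4 → F#5
F#4 → C#5
B4 → F#5
G#5 → D#6
B4 → F#5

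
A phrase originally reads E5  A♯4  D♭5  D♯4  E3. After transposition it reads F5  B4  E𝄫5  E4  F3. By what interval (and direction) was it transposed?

up a minor second

From E5 to F5 is 2 letter names — a second of some quality.
E5 to F5 is 1 semitone, which makes it a minor second; the second version is higher, so the direction is up.
Checking another pair — E3 → F3 — gives the same interval.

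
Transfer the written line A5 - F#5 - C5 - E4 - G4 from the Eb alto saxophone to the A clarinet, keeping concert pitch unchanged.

First find concert pitch: the Eb alto saxophone sounds a major sixth below written, so A5 F#5 C5 E4 G4 sounds C5 A4 Eb4 G3 Bb3.
Then write for A clarinet: it sounds a minor third below written, so the part must be a minor third above concert.
C5 → Eb5
A4 → C5
Eb4 → Gb4
G3 → Bb3
Bb3 → Db4

Eb5 C5 Gb4 Bb3 Db4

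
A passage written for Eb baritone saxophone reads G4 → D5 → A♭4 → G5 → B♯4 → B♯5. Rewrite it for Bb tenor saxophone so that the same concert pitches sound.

C4 G4 Db4 C5 E#4 E#5

First find concert pitch: the Eb baritone saxophone sounds a major thirteenth below written, so G4 D5 A♭4 G5 B♯4 B♯5 sounds Bb2 F3 Cb3 Bb3 D#3 D#4.
Then write for Bb tenor saxophone: it sounds a major ninth below written, so the part must be a major ninth above concert.
Bb2 → C4
F3 → G4
Cb3 → Db4
Bb3 → C5
D#3 → E#4
D#4 → E#5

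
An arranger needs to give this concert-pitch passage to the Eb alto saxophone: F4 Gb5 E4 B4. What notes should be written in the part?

The Eb alto saxophone sounds a major sixth below written, so the written part must be a major sixth above concert — transpose each note up.
F4 -> D5
Gb5 -> Eb6
E4 -> C#5
B4 -> G#5

D5 Eb6 C#5 G#5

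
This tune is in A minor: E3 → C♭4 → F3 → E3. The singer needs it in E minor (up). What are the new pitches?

From A up to E is a perfect fifth; apply that to each pitch.
E3 becomes B3
Cb4 becomes Gb4
F3 becomes C4
E3 becomes B3

B3 Gb4 C4 B3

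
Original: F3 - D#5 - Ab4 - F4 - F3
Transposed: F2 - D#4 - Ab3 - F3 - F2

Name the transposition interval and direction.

down a perfect octave

Take the first pair: F3 → F2. F to F spans 8 letter names, so the interval is some kind of octave.
F2 to F3 is 12 semitones, which makes it a perfect octave; the second version is lower, so the direction is down.
Checking another pair — F3 → F2 — gives the same interval.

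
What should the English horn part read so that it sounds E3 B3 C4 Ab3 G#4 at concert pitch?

B3 F#4 G4 Eb4 D#5

Written C4 sounds as F3 on the English horn, so concert pitches are written a perfect fifth up.
E3 to B3
B3 to F#4
C4 to G4
Ab3 to Eb4
G#4 to D#5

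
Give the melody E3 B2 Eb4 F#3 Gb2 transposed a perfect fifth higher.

E3 to B3
B2 to F#3
Eb4 to Bb4
F#3 to C#4
Gb2 to Db3

B3 F#3 Bb4 C#4 Db3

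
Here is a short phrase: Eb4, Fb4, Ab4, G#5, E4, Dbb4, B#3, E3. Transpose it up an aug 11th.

Eb4 to A5
Fb4 to Bb5
Ab4 to D6
G#5 to C##7
E4 to A#5
Dbb4 to Gb5
B#3 to E##5
E3 to A#4

A5 Bb5 D6 C##7 A#5 Gb5 E##5 A#4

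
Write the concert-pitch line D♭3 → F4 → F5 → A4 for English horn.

Ab3 C5 C6 E5

The English horn sounds a perfect fifth below written, so the written part must be a perfect fifth above concert — transpose each note up.
Db3 -> Ab3
F4 -> C5
F5 -> C6
A4 -> E5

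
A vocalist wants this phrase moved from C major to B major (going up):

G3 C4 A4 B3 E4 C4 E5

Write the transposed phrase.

C major to B major up is a major seventh, so every note moves up by that interval.
G3 to F#4
C4 to B4
A4 to G#5
B3 to A#4
E4 to D#5
C4 to B4
E5 to D#6

F#4 B4 G#5 A#4 D#5 B4 D#6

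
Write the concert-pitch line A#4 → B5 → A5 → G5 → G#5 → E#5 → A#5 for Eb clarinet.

Written C4 sounds as Eb4 on the Eb clarinet, so concert pitches are written a minor third down.
A#4 becomes F##4
B5 becomes G#5
A5 becomes F#5
G5 becomes E5
G#5 becomes E#5
E#5 becomes C##5
A#5 becomes F##5

F##4 G#5 F#5 E5 E#5 C##5 F##5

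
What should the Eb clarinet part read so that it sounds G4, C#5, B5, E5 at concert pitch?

E4 A#4 G#5 C#5

Written C4 sounds as Eb4 on the Eb clarinet, so concert pitches are written a minor third down.
G4 → E4
C#5 → A#4
B5 → G#5
E5 → C#5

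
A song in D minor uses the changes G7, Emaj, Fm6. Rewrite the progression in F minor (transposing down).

D minor down to F minor is a major sixth; each chord root moves by that interval while the quality stays the same.
G7: root G down a major sixth → Bb, giving Bb7.
Emaj: root E down a major sixth → G, giving Gmaj.
Fm6: root F down a major sixth → Ab, giving Abm6.

Bb7 Gmaj Abm6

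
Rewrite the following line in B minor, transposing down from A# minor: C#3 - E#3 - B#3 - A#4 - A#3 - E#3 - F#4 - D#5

D2 F#2 C#3 B3 B2 F#2 G3 E4

From A# down to B is a major seventh; apply that to each pitch.
C#3 gives D2
E#3 gives F#2
B#3 gives C#3
A#4 gives B3
A#3 gives B2
E#3 gives F#2
F#4 gives G3
D#5 gives E4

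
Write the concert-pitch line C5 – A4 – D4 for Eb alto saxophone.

The Eb alto saxophone sounds a major sixth below written, so the written part must be a major sixth above concert — transpose each note up.
C5 becomes A5
A4 becomes F#5
D4 becomes B4

A5 F#5 B4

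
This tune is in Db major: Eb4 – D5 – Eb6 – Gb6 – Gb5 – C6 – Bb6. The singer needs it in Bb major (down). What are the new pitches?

From Db down to Bb is a minor third; apply that to each pitch.
Eb4 -> C4
D5 -> B4
Eb6 -> C6
Gb6 -> Eb6
Gb5 -> Eb5
C6 -> A5
Bb6 -> G6

C4 B4 C6 Eb6 Eb5 A5 G6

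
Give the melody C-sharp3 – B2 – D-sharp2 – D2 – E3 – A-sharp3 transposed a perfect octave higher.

C#3: an octave up reaches C, and 12 semitones makes it C#4.
A perfect octave up from B2 gives B3.
D#2: an octave up reaches D, and 12 semitones makes it D#3.
D2 up a perfect octave is D3.
E3: an octave up reaches E, and 12 semitones makes it E4.
A#3 up a perfect octave is A#4.

C#4 B3 D#3 D3 E4 A#4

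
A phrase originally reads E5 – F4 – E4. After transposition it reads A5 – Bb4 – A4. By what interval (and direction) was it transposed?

up a perfect fourth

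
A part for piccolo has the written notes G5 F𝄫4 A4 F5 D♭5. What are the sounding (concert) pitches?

Written C4 on the piccolo sounds as C5, a perfect octave higher; apply that shift to every note.
G5 → G6
Fbb4 → Fbb5
A4 → A5
F5 → F6
Db5 → Db6

G6 Fbb5 A5 F6 Db6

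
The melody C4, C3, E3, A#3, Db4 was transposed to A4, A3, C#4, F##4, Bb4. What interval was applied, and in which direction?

up a major sixth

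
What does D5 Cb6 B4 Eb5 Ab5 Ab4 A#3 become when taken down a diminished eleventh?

A#3 G4 F##3 B3 E4 E3 E##2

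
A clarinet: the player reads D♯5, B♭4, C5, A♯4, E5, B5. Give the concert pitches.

B#4 G4 A4 F##4 C#5 G#5

The A clarinet sounds a minor third below written, so transpose each written note down a minor third.
D#5 becomes B#4
Bb4 becomes G4
C5 becomes A4
A#4 becomes F##4
E5 becomes C#5
B5 becomes G#5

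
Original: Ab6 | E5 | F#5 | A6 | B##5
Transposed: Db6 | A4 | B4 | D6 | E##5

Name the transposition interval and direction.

down a perfect fifth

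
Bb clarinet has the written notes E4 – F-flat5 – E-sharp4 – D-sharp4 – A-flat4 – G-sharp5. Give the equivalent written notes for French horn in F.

A4 Bbb5 A#4 G#4 Db5 C#6

First find concert pitch: the Bb clarinet sounds a major second below written, so E4 F-flat5 E-sharp4 D-sharp4 A-flat4 G-sharp5 sounds D4 Ebb5 D#4 C#4 Gb4 F#5.
Then write for French horn in F: it sounds a perfect fifth below written, so the part must be a perfect fifth above concert.
D4 → A4
Ebb5 → Bbb5
D#4 → A#4
C#4 → G#4
Gb4 → Db5
F#5 → C#6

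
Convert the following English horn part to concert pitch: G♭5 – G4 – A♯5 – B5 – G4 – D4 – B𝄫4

Cb5 C4 D#5 E5 C4 G3 Ebb4

Written C4 on the English horn sounds as F3, a perfect fifth lower; apply that shift to every note.
Gb5 to Cb5
G4 to C4
A#5 to D#5
B5 to E5
G4 to C4
D4 to G3
Bbb4 to Ebb4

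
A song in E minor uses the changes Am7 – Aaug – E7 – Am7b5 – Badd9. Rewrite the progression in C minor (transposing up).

Fm7 Faug C7 Fm7b5 Gadd9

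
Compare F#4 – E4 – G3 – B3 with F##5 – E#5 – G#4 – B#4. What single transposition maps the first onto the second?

up an augmented octave

From F#4 to F##5 is 8 letter names — an octave of some quality.
F#4 to F##5 is 13 semitones, which makes it an augmented octave; the second version is higher, so the direction is up.
Checking another pair — B3 → B#4 — gives the same interval.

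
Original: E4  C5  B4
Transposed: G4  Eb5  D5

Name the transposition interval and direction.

Take the first pair: E4 → G4. E to G spans 3 letter names, so the interval is some kind of third.
E4 to G4 is 3 semitones, which makes it a minor third; the second version is higher, so the direction is up.
Checking another pair — B4 → D5 — gives the same interval.

up a minor third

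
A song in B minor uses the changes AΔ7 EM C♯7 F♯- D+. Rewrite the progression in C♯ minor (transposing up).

BΔ7 F#M D#7 G#- E+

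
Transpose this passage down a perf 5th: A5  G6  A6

D5 C6 D6

A5 to D5
G6 to C6
A6 to D6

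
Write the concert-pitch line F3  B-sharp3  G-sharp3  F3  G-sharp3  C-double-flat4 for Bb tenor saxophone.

G4 C##5 A#4 G4 A#4 Dbb5

Written C4 sounds as Bb2 on the Bb tenor saxophone, so concert pitches are written a major ninth up.
F3 to G4
B#3 to C##5
G#3 to A#4
F3 to G4
G#3 to A#4
Cbb4 to Dbb5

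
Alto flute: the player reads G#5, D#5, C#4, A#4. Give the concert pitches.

Written C4 on the alto flute sounds as G3, a perfect fourth lower; apply that shift to every note.
G#5 → D#5
D#5 → A#4
C#4 → G#3
A#4 → E#4

D#5 A#4 G#3 E#4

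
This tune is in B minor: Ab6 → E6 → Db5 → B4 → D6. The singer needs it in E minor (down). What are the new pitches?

Db6 A5 Gb4 E4 G5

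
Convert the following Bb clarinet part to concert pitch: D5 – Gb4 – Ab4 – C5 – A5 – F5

C5 Fb4 Gb4 Bb4 G5 Eb5

The Bb clarinet sounds a major second below written, so transpose each written note down a major second.
D5 becomes C5
Gb4 becomes Fb4
Ab4 becomes Gb4
C5 becomes Bb4
A5 becomes G5
F5 becomes Eb5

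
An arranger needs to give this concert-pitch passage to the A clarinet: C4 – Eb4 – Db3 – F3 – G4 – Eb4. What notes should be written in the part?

The A clarinet sounds a minor third below written, so the written part must be a minor third above concert — transpose each note up.
C4 becomes Eb4
Eb4 becomes Gb4
Db3 becomes Fb3
F3 becomes Ab3
G4 becomes Bb4
Eb4 becomes Gb4

Eb4 Gb4 Fb3 Ab3 Bb4 Gb4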